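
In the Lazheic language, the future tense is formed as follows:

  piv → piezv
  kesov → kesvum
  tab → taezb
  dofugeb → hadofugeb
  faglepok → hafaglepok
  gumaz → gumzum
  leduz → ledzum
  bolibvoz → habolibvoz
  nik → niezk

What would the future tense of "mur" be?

piv and kesov both end in -v yet inflect differently (piezv, kesvum), so the final letter is not what conditions the rule; the number of vowels is.
"mur" has 1 vowel. The stems with 1 vowel (piv → piezv, nik → niezk, tab → taezb) insert -ez- after the first vowel.
The other patterns: stems with 2 vowels delete the last vowel and add -um; stems with 3 vowels add the prefix ha-.
So mur → muezr.

muezr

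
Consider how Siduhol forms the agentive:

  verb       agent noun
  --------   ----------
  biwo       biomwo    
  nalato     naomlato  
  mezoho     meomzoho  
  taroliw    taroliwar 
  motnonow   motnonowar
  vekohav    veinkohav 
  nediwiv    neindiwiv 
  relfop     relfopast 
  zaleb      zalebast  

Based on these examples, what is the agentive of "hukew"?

hukewar

biwo and motnonow both have last vowel 'o' yet inflect differently (biomwo, motnonowar), so the last vowel is not what conditions the rule; the final letter is.
"hukew" ends in -w. The stems ending in -w (taroliw → taroliwar, motnonow → motnonowar) add -ar.
So hukew → hukewar.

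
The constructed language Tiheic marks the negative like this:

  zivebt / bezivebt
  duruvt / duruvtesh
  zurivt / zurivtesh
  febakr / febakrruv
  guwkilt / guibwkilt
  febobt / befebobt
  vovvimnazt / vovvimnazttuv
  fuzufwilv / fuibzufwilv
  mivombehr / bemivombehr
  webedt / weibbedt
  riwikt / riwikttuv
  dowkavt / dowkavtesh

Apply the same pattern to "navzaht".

benavzaht

"navzaht" has second-to-last letter 'h'. The one such stem in the data (mivombehr → bemivombehr) adds the prefix be-, so the same rule applies.
So navzaht → benavzaht.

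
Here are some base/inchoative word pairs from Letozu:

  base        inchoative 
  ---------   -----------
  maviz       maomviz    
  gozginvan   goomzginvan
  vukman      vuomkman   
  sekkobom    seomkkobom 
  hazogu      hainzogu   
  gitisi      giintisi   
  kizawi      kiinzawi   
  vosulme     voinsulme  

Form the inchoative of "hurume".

huinrume

"hurume" ends in a vowel. The stems ending in a vowel (hazogu → hainzogu, gitisi → giintisi, kizawi → kiinzawi) insert -in- after the first vowel.
The other pattern: stems ending in a consonant insert -om- after the first vowel.
So hurume → huinrume.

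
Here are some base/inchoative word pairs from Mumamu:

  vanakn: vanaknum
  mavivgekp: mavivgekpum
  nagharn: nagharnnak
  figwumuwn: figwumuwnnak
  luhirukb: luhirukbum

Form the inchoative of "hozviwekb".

vanakn and nagharn both end in -n yet inflect differently (vanaknum, nagharnnak), so the final letter is not what conditions the rule; the second-to-last letter is.
"hozviwekb" has second-to-last letter 'k'. The stems whose second-to-last letter is 'k' (vanakn → vanaknum, luhirukb → luhirukbum, mavivgekp → mavivgekpum) add -um.
So hozviwekb → hozviwekbum.

hozviwekbum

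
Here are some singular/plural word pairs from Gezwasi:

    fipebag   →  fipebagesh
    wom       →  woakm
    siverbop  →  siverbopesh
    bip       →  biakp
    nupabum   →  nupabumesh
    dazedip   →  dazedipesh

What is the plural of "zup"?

zuakp

bip and dazedip both end in -p yet inflect differently (biakp, dazedipesh), so the final letter is not what conditions the rule; the number of vowels is.
"zup" has 1 vowel. The stems with 1 vowel (wom → woakm, bip → biakp) insert -ak- after the first vowel.
So zup → zuakp.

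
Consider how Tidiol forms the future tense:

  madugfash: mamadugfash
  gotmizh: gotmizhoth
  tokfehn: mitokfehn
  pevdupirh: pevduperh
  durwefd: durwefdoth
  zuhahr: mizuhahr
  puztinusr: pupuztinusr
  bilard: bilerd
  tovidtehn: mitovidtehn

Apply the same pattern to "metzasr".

pevdupirh and madugfash both end in -h yet inflect differently (pevduperh, mamadugfash), so the final letter is not what conditions the rule; the second-to-last letter is.
"metzasr" has second-to-last letter 's'. The stems whose second-to-last letter is 's' (madugfash → mamadugfash, puztinusr → pupuztinusr) repeat the first consonant+vowel as a prefix.
So metzasr → memetzasr.

memetzasr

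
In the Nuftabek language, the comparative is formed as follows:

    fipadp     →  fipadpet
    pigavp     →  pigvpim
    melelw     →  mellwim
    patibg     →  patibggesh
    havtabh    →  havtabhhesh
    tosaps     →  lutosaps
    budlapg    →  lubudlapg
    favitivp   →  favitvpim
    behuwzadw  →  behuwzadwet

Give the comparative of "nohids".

"nohids" has second-to-last letter 'd'. The stems whose second-to-last letter is 'd' (behuwzadw → behuwzadwet, fipadp → fipadpet) add -et.
The other patterns: stems whose second-to-last letter is 'p' add the prefix lu-; stems whose second-to-last letter is 'b' double the final consonant and add -esh; stems whose second-to-last letter is 'l' or 'v' delete the last vowel and add -im.
So nohids → nohidset.

nohidset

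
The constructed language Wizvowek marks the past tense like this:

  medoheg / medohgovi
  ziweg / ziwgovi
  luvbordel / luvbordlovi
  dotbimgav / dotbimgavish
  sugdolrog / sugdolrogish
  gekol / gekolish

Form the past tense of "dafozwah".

dafozwahish

"dafozwah" has last vowel 'a'. The one such stem in the data (dotbimgav → dotbimgavish) adds -ish, so the same rule applies.
The other pattern: stems whose last vowel is 'e' delete the last vowel and add -ovi.
So dafozwah → dafozwahish.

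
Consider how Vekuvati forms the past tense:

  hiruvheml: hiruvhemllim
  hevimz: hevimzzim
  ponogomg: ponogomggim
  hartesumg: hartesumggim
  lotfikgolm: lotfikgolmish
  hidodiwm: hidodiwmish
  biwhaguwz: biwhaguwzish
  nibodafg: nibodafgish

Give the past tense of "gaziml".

gazimllim

"gaziml" has second-to-last letter 'm'. The stems whose second-to-last letter is 'm' (hiruvheml → hiruvhemllim, hevimz → hevimzzim, ponogomg → ponogomggim) double the final consonant and add -im.
The other pattern: stems whose second-to-last letter is 'f', 'l' or 'w' add -ish.
So gaziml → gazimllim.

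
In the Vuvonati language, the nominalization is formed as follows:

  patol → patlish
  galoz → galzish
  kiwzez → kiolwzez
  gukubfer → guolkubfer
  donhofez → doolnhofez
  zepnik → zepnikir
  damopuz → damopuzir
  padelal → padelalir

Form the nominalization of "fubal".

galoz and kiwzez both end in -z yet inflect differently (galzish, kiolwzez), so the final letter is not what conditions the rule; the last vowel is.
"fubal" has last vowel 'a'. The one such stem in the data (padelal → padelalir) adds -ir, so the same rule applies.
The other patterns: stems whose last vowel is 'o' delete the last vowel and add -ish; stems whose last vowel is 'e' insert -ol- after the first vowel.
So fubal → fubalir.

fubalir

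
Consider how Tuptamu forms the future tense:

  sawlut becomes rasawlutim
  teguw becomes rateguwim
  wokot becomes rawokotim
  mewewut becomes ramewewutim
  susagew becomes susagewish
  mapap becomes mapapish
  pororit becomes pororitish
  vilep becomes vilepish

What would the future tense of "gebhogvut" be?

ragebhogvutim

teguw and susagew both end in -w yet inflect differently (rateguwim, susagewish), so the final letter is not what conditions the rule; the last vowel is.
"gebhogvut" has last vowel 'u'. The stems whose last vowel is 'u' (sawlut → rasawlutim, teguw → rateguwim, mewewut → ramewewutim) add ra- … -im around the stem.
The other pattern: stems whose last vowel is 'a', 'e' or 'i' add -ish.
So gebhogvut → ragebhogvutim.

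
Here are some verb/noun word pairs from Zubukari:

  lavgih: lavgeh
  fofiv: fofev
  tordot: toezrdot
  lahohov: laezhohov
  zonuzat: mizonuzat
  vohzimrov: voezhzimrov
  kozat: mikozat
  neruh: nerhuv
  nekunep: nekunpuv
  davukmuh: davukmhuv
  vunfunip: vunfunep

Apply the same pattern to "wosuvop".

kozat and tordot both end in -t yet inflect differently (mikozat, toezrdot), so the final letter is not what conditions the rule; the last vowel is.
"wosuvop" has last vowel 'o'. The stems whose last vowel is 'o' (vohzimrov → voezhzimrov, lahohov → laezhohov, tordot → toezrdot) insert -ez- after the first vowel.
So wosuvop → woezsuvop.

woezsuvop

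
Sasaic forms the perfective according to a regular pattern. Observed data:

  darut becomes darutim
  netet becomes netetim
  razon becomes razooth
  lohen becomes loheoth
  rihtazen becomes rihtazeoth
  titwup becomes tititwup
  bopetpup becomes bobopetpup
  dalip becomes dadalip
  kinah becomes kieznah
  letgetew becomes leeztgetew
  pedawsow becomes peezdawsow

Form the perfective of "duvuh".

netet and lohen both have last vowel 'e' yet inflect differently (netetim, loheoth), so the last vowel is not what conditions the rule; the final letter is.
"duvuh" ends in -h. The one such stem in the data (kinah → kieznah) inserts -ez- after the first vowel (as do letgetew, pedawsow), so the same rule applies.
So duvuh → duezvuh.

duezvuh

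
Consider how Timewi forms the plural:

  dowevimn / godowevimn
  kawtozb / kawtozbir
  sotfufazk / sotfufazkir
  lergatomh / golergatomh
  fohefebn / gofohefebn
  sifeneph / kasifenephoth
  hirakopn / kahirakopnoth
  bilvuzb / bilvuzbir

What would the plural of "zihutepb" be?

kazihutepboth

hirakopn and fohefebn both end in -n yet inflect differently (kahirakopnoth, gofohefebn), so the final letter is not what conditions the rule; the second-to-last letter is.
"zihutepb" has second-to-last letter 'p'. The stems whose second-to-last letter is 'p' (hirakopn → kahirakopnoth, sifeneph → kasifenephoth) add ka- … -oth around the stem.
So zihutepb → kazihutepboth.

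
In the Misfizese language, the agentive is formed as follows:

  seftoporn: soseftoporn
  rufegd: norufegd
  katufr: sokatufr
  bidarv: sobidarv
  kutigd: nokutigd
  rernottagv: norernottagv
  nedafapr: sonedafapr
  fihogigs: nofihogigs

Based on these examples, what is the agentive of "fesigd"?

rernottagv and bidarv both end in -v yet inflect differently (norernottagv, sobidarv), so the final letter is not what conditions the rule; the second-to-last letter is.
"fesigd" has second-to-last letter 'g'. The stems whose second-to-last letter is 'g' (rernottagv → norernottagv, kutigd → nokutigd, rufegd → norufegd) add the prefix no-.
The other pattern: stems whose second-to-last letter is 'f', 'p' or 'r' add the prefix so-.
So fesigd → nofesigd.

nofesigd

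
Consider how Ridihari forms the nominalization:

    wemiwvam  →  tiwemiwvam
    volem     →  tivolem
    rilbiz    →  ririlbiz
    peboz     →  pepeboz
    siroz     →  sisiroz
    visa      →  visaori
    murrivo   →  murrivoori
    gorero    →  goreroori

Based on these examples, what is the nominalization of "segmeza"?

segmezaori

wemiwvam and visa both have last vowel 'a' yet inflect differently (tiwemiwvam, visaori), so the last vowel is not what conditions the rule; the final letter is.
"segmeza" ends in -a. The one such stem in the data (visa → visaori) adds -ori, so the same rule applies.
The other patterns: stems ending in -m add the prefix ti-; stems ending in -z repeat the first consonant+vowel as a prefix.
So segmeza → segmezaori.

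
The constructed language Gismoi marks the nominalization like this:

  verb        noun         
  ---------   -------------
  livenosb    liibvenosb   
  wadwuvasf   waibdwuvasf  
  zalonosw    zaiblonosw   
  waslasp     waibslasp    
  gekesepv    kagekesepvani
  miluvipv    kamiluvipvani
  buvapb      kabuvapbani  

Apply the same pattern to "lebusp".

leibbusp

livenosb and buvapb both end in -b yet inflect differently (liibvenosb, kabuvapbani), so the final letter is not what conditions the rule; the second-to-last letter is.
"lebusp" has second-to-last letter 's'. The stems whose second-to-last letter is 's' (livenosb → liibvenosb, wadwuvasf → waibdwuvasf, zalonosw → zaiblonosw) insert -ib- after the first vowel.
So lebusp → leibbusp.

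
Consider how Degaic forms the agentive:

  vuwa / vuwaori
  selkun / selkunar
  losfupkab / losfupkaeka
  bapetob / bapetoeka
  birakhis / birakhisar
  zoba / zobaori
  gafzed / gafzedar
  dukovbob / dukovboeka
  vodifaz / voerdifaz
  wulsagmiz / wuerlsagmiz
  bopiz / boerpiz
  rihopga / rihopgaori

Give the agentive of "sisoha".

sisohaori

"sisoha" ends in -a. The stems ending in -a (zoba → zobaori, vuwa → vuwaori, rihopga → rihopgaori) add -ori.
The other patterns: stems ending in -z insert -er- after the first vowel; stems ending in -b drop the final letter and add -eka; stems ending in -d, -n or -s add -ar.
So sisoha → sisohaori.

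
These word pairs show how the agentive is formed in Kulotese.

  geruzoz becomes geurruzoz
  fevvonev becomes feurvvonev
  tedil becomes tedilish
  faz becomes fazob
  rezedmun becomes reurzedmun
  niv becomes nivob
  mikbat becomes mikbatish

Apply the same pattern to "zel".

faz and geruzoz both end in -z yet inflect differently (fazob, geurruzoz), so the final letter is not what conditions the rule; the number of vowels is.
"zel" has 1 vowel. The stems with 1 vowel (niv → nivob, faz → fazob) add -ob.
The other patterns: stems with 2 vowels add -ish; stems with 3 vowels insert -ur- after the first vowel.
So zel → zelob.

zelob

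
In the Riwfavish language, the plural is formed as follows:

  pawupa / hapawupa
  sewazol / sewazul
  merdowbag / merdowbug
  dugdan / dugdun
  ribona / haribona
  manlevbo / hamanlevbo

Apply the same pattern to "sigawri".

hasigawri

manlevbo and sewazol both have last vowel 'o' yet inflect differently (hamanlevbo, sewazul), so the last vowel is not what conditions the rule; whether the stem ends in a vowel or a consonant is.
"sigawri" ends in a vowel. The stems ending in a vowel (ribona → haribona, pawupa → hapawupa, manlevbo → hamanlevbo) add the prefix ha-.
So sigawri → hasigawri.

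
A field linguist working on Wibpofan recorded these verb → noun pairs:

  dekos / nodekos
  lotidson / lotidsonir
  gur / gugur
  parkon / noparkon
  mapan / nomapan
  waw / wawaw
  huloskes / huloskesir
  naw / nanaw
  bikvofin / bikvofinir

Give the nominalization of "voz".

parkon and lotidson both end in -n yet inflect differently (noparkon, lotidsonir), so the final letter is not what conditions the rule; the number of vowels is.
"voz" has 1 vowel. The stems with 1 vowel (waw → wawaw, gur → gugur, naw → nanaw) repeat the first consonant+vowel as a prefix.
The other patterns: stems with 2 vowels add the prefix no-; stems with 3 vowels add -ir.
So voz → vovoz.

vovoz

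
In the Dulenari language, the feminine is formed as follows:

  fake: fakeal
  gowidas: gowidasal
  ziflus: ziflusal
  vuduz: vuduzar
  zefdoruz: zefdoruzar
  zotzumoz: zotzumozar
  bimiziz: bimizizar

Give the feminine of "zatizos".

"zatizos" ends in -s. The stems ending in -s (ziflus → ziflusal, gowidas → gowidasal) add -al.
The other pattern: stems ending in -z add -ar.
So zatizos → zatizosal.

zatizosal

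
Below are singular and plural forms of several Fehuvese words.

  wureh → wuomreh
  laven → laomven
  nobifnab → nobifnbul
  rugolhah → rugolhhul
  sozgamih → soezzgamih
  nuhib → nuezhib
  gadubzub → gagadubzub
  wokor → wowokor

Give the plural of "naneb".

naomneb

wureh and rugolhah both end in -h yet inflect differently (wuomreh, rugolhhul), so the final letter is not what conditions the rule; the last vowel is.
"naneb" has last vowel 'e'. The stems whose last vowel is 'e' (wureh → wuomreh, laven → laomven) insert -om- after the first vowel.
So naneb → naomneb.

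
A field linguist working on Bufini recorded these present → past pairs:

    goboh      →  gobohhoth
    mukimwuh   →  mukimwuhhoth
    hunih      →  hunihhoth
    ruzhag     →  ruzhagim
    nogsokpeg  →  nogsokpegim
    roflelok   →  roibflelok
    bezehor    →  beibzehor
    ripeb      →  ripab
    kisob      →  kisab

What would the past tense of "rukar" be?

goboh and roflelok both have last vowel 'o' yet inflect differently (gobohhoth, roibflelok), so the last vowel is not what conditions the rule; the final letter is.
"rukar" ends in -r. The one such stem in the data (bezehor → beibzehor) inserts -ib- after the first vowel (as does roflelok), so the same rule applies.
The other patterns: stems ending in -h double the final consonant and add -oth; stems ending in -g add -im; stems ending in -b change the last vowel to 'a'.
So rukar → ruibkar.

ruibkar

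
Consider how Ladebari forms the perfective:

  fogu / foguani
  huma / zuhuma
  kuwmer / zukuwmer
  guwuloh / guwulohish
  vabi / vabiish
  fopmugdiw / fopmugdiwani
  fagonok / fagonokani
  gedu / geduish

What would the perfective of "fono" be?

fonoani

gedu and fogu both end in -u yet inflect differently (geduish, foguani), so the final letter is not what conditions the rule; the first letter is.
"fono" begins with f-. The stems beginning with f- (fopmugdiw → fopmugdiwani, fogu → foguani, fagonok → fagonokani) add -ani.
So fono → fonoani.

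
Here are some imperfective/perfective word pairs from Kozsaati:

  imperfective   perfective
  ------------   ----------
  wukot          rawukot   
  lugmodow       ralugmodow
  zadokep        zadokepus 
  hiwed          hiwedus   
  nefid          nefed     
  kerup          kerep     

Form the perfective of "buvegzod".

rabuvegzod

hiwed and nefid both end in -d yet inflect differently (hiwedus, nefed), so the final letter is not what conditions the rule; the last vowel is.
"buvegzod" has last vowel 'o'. The stems whose last vowel is 'o' (wukot → rawukot, lugmodow → ralugmodow) add the prefix ra-.
The other patterns: stems whose last vowel is 'e' add -us; stems whose last vowel is 'i' or 'u' change the last vowel to 'e'.
So buvegzod → rabuvegzod.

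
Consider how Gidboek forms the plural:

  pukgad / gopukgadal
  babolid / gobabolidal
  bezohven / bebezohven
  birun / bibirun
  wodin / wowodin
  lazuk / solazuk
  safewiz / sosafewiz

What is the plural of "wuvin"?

wuwuvin

babolid and wodin both have last vowel 'i' yet inflect differently (gobabolidal, wowodin), so the last vowel is not what conditions the rule; the final letter is.
"wuvin" ends in -n. The stems ending in -n (bezohven → bebezohven, birun → bibirun, wodin → wowodin) repeat the first consonant+vowel as a prefix.
The other patterns: stems ending in -d add go- … -al around the stem; stems ending in -k or -z add the prefix so-.
So wuvin → wuwuvin.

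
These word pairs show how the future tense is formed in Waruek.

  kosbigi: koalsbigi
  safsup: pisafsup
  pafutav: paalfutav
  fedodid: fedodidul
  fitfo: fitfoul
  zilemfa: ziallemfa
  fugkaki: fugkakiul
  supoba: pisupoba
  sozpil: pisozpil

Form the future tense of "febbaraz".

febbarazul

"febbaraz" begins with f-. The stems beginning with f- (fitfo → fitfoul, fugkaki → fugkakiul, fedodid → fedodidul) add -ul.
So febbaraz → febbarazul.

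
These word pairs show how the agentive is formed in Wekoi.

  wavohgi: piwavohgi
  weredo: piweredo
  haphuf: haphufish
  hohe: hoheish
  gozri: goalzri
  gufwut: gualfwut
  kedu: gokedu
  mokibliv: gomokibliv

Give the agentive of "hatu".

hatuish

wavohgi and gozri both end in -i yet inflect differently (piwavohgi, goalzri), so the final letter is not what conditions the rule; the first letter is.
"hatu" begins with h-. The stems beginning with h- (haphuf → haphufish, hohe → hoheish) add -ish.
The other patterns: stems beginning with w- add the prefix pi-; stems beginning with g- insert -al- after the first vowel; stems beginning with k- or m- add the prefix go-.
So hatu → hatuish.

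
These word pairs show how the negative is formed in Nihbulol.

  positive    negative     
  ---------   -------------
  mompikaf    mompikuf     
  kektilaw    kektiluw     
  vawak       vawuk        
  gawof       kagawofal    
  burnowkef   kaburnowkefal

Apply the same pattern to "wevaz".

wevuz

mompikaf and gawof both end in -f yet inflect differently (mompikuf, kagawofal), so the final letter is not what conditions the rule; the last vowel is.
"wevaz" has last vowel 'a'. The stems whose last vowel is 'a' (mompikaf → mompikuf, kektilaw → kektiluw, vawak → vawuk) change the last vowel to 'u'.
So wevaz → wevuz.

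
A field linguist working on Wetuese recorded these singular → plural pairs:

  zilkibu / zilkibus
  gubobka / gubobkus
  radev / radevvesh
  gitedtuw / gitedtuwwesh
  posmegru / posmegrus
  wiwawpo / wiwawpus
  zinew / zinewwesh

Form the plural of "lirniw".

gitedtuw and zilkibu both have last vowel 'u' yet inflect differently (gitedtuwwesh, zilkibus), so the last vowel is not what conditions the rule; whether the stem ends in a vowel or a consonant is.
"lirniw" ends in a consonant. The stems ending in a consonant (gitedtuw → gitedtuwwesh, zinew → zinewwesh, radev → radevvesh) double the final consonant and add -esh.
The other pattern: stems ending in a vowel drop the final letter and add -us.
So lirniw → lirniwwesh.

lirniwwesh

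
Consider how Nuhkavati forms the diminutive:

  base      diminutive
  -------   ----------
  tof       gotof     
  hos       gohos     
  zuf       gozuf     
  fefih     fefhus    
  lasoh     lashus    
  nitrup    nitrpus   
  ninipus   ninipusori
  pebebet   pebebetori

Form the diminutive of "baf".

gobaf

"baf" has 1 vowel. The stems with 1 vowel (tof → gotof, hos → gohos, zuf → gozuf) add the prefix go-.
The other patterns: stems with 2 vowels delete the last vowel and add -us; stems with 3 vowels add -ori.
So baf → gobaf.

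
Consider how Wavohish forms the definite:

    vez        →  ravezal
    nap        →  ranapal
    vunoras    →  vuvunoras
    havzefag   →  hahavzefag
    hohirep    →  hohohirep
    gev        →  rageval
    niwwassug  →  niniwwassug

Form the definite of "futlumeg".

fufutlumeg

"futlumeg" has 3 vowels. The stems with 3 vowels (niwwassug → niniwwassug, hohirep → hohohirep, vunoras → vuvunoras) repeat the first consonant+vowel as a prefix.
So futlumeg → fufutlumeg.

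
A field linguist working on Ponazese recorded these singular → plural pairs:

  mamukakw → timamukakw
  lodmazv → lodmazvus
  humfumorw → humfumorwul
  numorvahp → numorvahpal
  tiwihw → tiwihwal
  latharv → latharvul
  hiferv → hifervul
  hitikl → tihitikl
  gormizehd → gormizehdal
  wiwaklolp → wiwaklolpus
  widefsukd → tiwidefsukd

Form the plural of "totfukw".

"totfukw" has second-to-last letter 'k'. The stems whose second-to-last letter is 'k' (hitikl → tihitikl, mamukakw → timamukakw, widefsukd → tiwidefsukd) add the prefix ti-.
So totfukw → titotfukw.

titotfukw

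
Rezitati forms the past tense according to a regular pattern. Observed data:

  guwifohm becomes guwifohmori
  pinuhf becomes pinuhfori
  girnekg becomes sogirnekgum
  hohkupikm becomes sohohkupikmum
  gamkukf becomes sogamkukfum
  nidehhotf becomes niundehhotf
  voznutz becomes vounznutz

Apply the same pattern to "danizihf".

danizihfori

guwifohm and hohkupikm both end in -m yet inflect differently (guwifohmori, sohohkupikmum), so the final letter is not what conditions the rule; the second-to-last letter is.
"danizihf" has second-to-last letter 'h'. The stems whose second-to-last letter is 'h' (guwifohm → guwifohmori, pinuhf → pinuhfori) add -ori.
So danizihf → danizihfori.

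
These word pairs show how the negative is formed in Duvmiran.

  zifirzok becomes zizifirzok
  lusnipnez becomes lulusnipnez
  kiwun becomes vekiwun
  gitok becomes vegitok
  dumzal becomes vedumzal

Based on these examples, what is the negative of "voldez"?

vevoldez

zifirzok and gitok both end in -k yet inflect differently (zizifirzok, vegitok), so the final letter is not what conditions the rule; the number of vowels is.
"voldez" has 2 vowels. The stems with 2 vowels (kiwun → vekiwun, dumzal → vedumzal, gitok → vegitok) add the prefix ve-.
The other pattern: stems with 3 vowels repeat the first consonant+vowel as a prefix.
So voldez → vevoldez.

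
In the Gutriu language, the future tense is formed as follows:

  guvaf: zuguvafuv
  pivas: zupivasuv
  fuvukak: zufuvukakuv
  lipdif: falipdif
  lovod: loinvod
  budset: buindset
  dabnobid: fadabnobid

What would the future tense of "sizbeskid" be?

fasizbeskid

lipdif and guvaf both end in -f yet inflect differently (falipdif, zuguvafuv), so the final letter is not what conditions the rule; the last vowel is.
"sizbeskid" has last vowel 'i'. The stems whose last vowel is 'i' (dabnobid → fadabnobid, lipdif → falipdif) add the prefix fa-.
So sizbeskid → fasizbeskid.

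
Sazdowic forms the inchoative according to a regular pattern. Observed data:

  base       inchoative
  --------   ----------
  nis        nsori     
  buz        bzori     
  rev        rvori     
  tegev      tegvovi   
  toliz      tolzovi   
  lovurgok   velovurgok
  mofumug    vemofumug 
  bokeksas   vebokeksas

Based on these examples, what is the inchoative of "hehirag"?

"hehirag" has 3 vowels. The stems with 3 vowels (lovurgok → velovurgok, mofumug → vemofumug, bokeksas → vebokeksas) add the prefix ve-.
The other patterns: stems with 1 vowel delete the last vowel and add -ori; stems with 2 vowels delete the last vowel and add -ovi.
So hehirag → vehehirag.

vehehirag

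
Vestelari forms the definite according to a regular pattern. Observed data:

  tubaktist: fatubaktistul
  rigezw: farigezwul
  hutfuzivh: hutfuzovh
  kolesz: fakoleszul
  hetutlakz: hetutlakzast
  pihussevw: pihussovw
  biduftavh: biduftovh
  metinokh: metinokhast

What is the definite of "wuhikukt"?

wuhikuktast

pihussevw and rigezw both end in -w yet inflect differently (pihussovw, farigezwul), so the final letter is not what conditions the rule; the second-to-last letter is.
"wuhikukt" has second-to-last letter 'k'. The stems whose second-to-last letter is 'k' (metinokh → metinokhast, hetutlakz → hetutlakzast) add -ast.
The other patterns: stems whose second-to-last letter is 'v' change the last vowel to 'o'; stems whose second-to-last letter is 's' or 'z' add fa- … -ul around the stem.
So wuhikukt → wuhikuktast.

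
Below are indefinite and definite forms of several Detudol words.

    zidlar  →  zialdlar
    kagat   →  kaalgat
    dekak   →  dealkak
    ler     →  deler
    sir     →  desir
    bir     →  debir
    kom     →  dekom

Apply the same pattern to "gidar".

gialdar

zidlar and ler both end in -r yet inflect differently (zialdlar, deler), so the final letter is not what conditions the rule; the number of vowels is.
"gidar" has 2 vowels. The stems with 2 vowels (zidlar → zialdlar, kagat → kaalgat, dekak → dealkak) insert -al- after the first vowel.
So gidar → gialdar.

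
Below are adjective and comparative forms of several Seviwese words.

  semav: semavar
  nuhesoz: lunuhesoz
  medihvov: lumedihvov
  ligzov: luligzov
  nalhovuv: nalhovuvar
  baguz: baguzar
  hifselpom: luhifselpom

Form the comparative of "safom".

lusafom

nuhesoz and baguz both end in -z yet inflect differently (lunuhesoz, baguzar), so the final letter is not what conditions the rule; the last vowel is.
"safom" has last vowel 'o'. The stems whose last vowel is 'o' (nuhesoz → lunuhesoz, ligzov → luligzov, medihvov → lumedihvov) add the prefix lu-.
The other pattern: stems whose last vowel is 'a' or 'u' add -ar.
So safom → lusafom.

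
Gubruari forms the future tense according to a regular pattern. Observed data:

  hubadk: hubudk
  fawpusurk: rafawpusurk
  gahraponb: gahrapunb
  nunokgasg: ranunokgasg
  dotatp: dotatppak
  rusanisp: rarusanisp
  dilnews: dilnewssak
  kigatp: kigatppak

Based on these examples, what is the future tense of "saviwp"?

saviwppak

dotatp and rusanisp both end in -p yet inflect differently (dotatppak, rarusanisp), so the final letter is not what conditions the rule; the second-to-last letter is.
"saviwp" has second-to-last letter 'w'. The one such stem in the data (dilnews → dilnewssak) doubles the final consonant and adds -ak (as do dotatp, kigatp), so the same rule applies.
The other patterns: stems whose second-to-last letter is 'd' or 'n' change the last vowel to 'u'; stems whose second-to-last letter is 'r' or 's' add the prefix ra-.
So saviwp → saviwppak.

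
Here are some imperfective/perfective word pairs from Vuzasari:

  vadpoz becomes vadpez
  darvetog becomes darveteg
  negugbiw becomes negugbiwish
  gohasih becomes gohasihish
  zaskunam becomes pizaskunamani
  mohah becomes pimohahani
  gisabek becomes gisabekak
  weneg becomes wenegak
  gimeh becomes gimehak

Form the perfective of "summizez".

"summizez" has last vowel 'e'. The stems whose last vowel is 'e' (gisabek → gisabekak, weneg → wenegak, gimeh → gimehak) add -ak.
So summizez → summizezak.

summizezak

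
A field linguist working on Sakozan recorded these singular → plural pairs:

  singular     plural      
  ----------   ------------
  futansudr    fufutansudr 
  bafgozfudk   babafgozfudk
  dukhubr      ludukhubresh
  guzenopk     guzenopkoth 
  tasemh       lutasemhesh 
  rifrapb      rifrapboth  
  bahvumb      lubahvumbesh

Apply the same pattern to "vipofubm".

guzenopk and bafgozfudk both end in -k yet inflect differently (guzenopkoth, babafgozfudk), so the final letter is not what conditions the rule; the second-to-last letter is.
"vipofubm" has second-to-last letter 'b'. The one such stem in the data (dukhubr → ludukhubresh) adds lu- … -esh around the stem, so the same rule applies.
The other patterns: stems whose second-to-last letter is 'p' add -oth; stems whose second-to-last letter is 'd' repeat the first consonant+vowel as a prefix.
So vipofubm → luvipofubmesh.

luvipofubmesh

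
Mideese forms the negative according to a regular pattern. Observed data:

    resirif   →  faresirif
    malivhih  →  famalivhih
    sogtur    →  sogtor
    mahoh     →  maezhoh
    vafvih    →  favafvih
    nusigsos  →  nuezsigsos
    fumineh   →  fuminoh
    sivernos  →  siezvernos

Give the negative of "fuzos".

"fuzos" has last vowel 'o'. The stems whose last vowel is 'o' (sivernos → siezvernos, mahoh → maezhoh, nusigsos → nuezsigsos) insert -ez- after the first vowel.
So fuzos → fuezzos.

fuezzos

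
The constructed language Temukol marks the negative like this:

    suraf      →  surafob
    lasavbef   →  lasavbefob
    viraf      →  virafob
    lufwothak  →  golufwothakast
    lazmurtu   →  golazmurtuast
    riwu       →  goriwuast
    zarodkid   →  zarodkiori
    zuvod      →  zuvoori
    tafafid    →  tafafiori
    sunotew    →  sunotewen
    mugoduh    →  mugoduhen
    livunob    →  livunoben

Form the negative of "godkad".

suraf and lufwothak both have last vowel 'a' yet inflect differently (surafob, golufwothakast), so the last vowel is not what conditions the rule; the final letter is.
"godkad" ends in -d. The stems ending in -d (zarodkid → zarodkiori, zuvod → zuvoori, tafafid → tafafiori) drop the final letter and add -ori.
The other patterns: stems ending in -f add -ob; stems ending in -k or -u add go- … -ast around the stem; stems ending in -b, -h or -w add -en.
So godkad → godkaori.

godkaori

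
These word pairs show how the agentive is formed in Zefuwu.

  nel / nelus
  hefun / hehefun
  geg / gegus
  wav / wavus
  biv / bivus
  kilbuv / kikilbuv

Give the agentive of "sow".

sowus

wav and kilbuv both end in -v yet inflect differently (wavus, kikilbuv), so the final letter is not what conditions the rule; the number of vowels is.
"sow" has 1 vowel. The stems with 1 vowel (wav → wavus, biv → bivus, geg → gegus) add -us.
So sow → sowus.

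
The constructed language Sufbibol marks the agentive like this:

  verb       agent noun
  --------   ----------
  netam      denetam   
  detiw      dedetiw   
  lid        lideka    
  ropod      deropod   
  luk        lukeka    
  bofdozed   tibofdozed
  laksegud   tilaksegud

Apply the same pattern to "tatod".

detatod

"tatod" has 2 vowels. The stems with 2 vowels (detiw → dedetiw, netam → denetam, ropod → deropod) add the prefix de-.
The other patterns: stems with 1 vowel add -eka; stems with 3 vowels add the prefix ti-.
So tatod → detatod.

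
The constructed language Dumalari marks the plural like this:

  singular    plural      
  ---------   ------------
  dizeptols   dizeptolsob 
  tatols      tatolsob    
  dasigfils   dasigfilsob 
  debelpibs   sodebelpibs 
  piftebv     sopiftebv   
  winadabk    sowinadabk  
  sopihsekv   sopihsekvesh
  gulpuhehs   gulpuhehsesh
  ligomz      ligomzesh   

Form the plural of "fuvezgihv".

fuvezgihvesh

dizeptols and debelpibs both end in -s yet inflect differently (dizeptolsob, sodebelpibs), so the final letter is not what conditions the rule; the second-to-last letter is.
"fuvezgihv" has second-to-last letter 'h'. The one such stem in the data (gulpuhehs → gulpuhehsesh) adds -esh, so the same rule applies.
So fuvezgihv → fuvezgihvesh.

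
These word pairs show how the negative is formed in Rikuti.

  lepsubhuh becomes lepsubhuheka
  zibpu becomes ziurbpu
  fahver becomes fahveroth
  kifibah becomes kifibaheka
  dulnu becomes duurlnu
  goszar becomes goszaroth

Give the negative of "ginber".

ginberoth

"ginber" ends in -r. The stems ending in -r (goszar → goszaroth, fahver → fahveroth) add -oth.
The other patterns: stems ending in -u insert -ur- after the first vowel; stems ending in -h add -eka.
So ginber → ginberoth.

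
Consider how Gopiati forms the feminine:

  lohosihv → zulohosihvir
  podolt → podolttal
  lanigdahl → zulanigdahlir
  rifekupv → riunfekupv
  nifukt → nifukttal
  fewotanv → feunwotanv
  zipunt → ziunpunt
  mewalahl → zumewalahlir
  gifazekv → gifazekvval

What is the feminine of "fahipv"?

rifekupv and lohosihv both end in -v yet inflect differently (riunfekupv, zulohosihvir), so the final letter is not what conditions the rule; the second-to-last letter is.
"fahipv" has second-to-last letter 'p'. The one such stem in the data (rifekupv → riunfekupv) inserts -un- after the first vowel (as do fewotanv, zipunt), so the same rule applies.
So fahipv → faunhipv.

faunhipv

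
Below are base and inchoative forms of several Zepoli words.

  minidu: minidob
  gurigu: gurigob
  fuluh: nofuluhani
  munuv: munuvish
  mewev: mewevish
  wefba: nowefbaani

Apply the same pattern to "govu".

govob

minidu and munuv both have last vowel 'u' yet inflect differently (minidob, munuvish), so the last vowel is not what conditions the rule; the final letter is.
"govu" ends in -u. The stems ending in -u (minidu → minidob, gurigu → gurigob) drop the final letter and add -ob.
The other patterns: stems ending in -v add -ish; stems ending in -a or -h add no- … -ani around the stem.
So govu → govob.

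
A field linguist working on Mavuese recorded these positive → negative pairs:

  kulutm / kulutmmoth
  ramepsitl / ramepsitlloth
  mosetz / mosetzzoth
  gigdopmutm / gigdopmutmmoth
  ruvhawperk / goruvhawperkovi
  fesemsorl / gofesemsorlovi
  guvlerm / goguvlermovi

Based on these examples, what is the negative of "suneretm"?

suneretmmoth

ramepsitl and fesemsorl both end in -l yet inflect differently (ramepsitlloth, gofesemsorlovi), so the final letter is not what conditions the rule; the second-to-last letter is.
"suneretm" has second-to-last letter 't'. The stems whose second-to-last letter is 't' (kulutm → kulutmmoth, ramepsitl → ramepsitlloth, mosetz → mosetzzoth) double the final consonant and add -oth.
So suneretm → suneretmmoth.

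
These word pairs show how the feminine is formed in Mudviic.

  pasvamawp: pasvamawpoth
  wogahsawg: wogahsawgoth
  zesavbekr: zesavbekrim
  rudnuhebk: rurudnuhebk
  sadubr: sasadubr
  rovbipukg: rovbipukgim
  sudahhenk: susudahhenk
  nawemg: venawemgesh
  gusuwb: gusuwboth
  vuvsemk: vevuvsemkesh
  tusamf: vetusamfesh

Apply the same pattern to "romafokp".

romafokpim

rovbipukg and wogahsawg both end in -g yet inflect differently (rovbipukgim, wogahsawgoth), so the final letter is not what conditions the rule; the second-to-last letter is.
"romafokp" has second-to-last letter 'k'. The stems whose second-to-last letter is 'k' (rovbipukg → rovbipukgim, zesavbekr → zesavbekrim) add -im.
So romafokp → romafokpim.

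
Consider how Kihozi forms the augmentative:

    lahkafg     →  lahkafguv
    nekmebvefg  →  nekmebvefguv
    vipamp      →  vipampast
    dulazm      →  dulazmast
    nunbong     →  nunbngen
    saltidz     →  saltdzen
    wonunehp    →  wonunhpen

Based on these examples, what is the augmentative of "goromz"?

goromzast

"goromz" has second-to-last letter 'm'. The one such stem in the data (vipamp → vipampast) adds -ast, so the same rule applies.
The other patterns: stems whose second-to-last letter is 'f' add -uv; stems whose second-to-last letter is 'd', 'h' or 'n' delete the last vowel and add -en.
So goromz → goromzast.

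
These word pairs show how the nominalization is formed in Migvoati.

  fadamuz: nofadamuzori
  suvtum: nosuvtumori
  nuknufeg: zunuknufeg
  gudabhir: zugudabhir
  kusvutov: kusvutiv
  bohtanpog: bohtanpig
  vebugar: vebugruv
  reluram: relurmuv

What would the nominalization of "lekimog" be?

nuknufeg and bohtanpog both end in -g yet inflect differently (zunuknufeg, bohtanpig), so the final letter is not what conditions the rule; the last vowel is.
"lekimog" has last vowel 'o'. The stems whose last vowel is 'o' (kusvutov → kusvutiv, bohtanpog → bohtanpig) change the last vowel to 'i'.
So lekimog → lekimig.

lekimig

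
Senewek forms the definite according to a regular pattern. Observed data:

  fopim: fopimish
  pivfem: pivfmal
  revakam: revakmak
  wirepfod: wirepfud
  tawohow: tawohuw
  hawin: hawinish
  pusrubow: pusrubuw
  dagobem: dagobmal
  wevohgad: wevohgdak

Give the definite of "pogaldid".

pogaldidish

fopim and revakam both end in -m yet inflect differently (fopimish, revakmak), so the final letter is not what conditions the rule; the last vowel is.
"pogaldid" has last vowel 'i'. The stems whose last vowel is 'i' (hawin → hawinish, fopim → fopimish) add -ish.
So pogaldid → pogaldidish.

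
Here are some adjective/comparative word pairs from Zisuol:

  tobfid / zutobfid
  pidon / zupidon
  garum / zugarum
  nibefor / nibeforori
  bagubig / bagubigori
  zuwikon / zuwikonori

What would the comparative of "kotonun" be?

"kotonun" has 3 vowels. The stems with 3 vowels (nibefor → nibeforori, bagubig → bagubigori, zuwikon → zuwikonori) add -ori.
So kotonun → kotonunori.

kotonunori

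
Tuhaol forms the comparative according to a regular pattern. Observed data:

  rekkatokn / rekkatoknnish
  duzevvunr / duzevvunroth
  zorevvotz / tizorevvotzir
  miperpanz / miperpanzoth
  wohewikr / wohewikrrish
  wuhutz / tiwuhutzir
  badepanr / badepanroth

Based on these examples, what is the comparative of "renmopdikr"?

renmopdikrrish

"renmopdikr" has second-to-last letter 'k'. The stems whose second-to-last letter is 'k' (rekkatokn → rekkatoknnish, wohewikr → wohewikrrish) double the final consonant and add -ish.
The other patterns: stems whose second-to-last letter is 'n' add -oth; stems whose second-to-last letter is 't' add ti- … -ir around the stem.
So renmopdikr → renmopdikrrish.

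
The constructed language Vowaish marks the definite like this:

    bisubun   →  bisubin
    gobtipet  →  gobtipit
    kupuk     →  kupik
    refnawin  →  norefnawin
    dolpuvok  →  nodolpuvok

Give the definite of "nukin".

bisubun and refnawin both end in -n yet inflect differently (bisubin, norefnawin), so the final letter is not what conditions the rule; the last vowel is.
"nukin" has last vowel 'i'. The one such stem in the data (refnawin → norefnawin) adds the prefix no-, so the same rule applies.
The other pattern: stems whose last vowel is 'e' or 'u' change the last vowel to 'i'.
So nukin → nonukin.

nonukin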